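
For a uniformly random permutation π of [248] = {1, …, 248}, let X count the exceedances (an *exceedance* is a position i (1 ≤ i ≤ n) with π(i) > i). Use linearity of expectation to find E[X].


Write X = Σ_{i=1}^{248} X_i, where X_i = 1_{π(i) > i}.
For each fixed i, π(i) is uniform over {1, …, 248} (marginal of a uniform permutation), so P[π(i) > i] = (n − i)/n. Summing: Σ_{i=1}^{248} (n − i)/n = (0 + 1 + … + 247)/248 = 248(248 − 1)/(2·248) = (248 − 1)/2.
Hence E[X] = Σ_{i=1}^{248} (248 − i)/248 = 247/2 ≈ 123.500000.

E[X] = 247/2 = 123.500000.


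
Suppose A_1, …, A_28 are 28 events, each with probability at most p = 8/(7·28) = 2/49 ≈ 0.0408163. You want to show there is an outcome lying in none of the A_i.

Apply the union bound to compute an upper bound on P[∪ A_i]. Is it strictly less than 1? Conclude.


Union bound: P[∪_{i=1}^{28} A_i] ≤ Σ_i P[A_i] ≤ 28·p = 28·(2/49) = 8/7.
Numerically: 8/7 ≈ 1.1428571.
Is 8/7 < 1? NO.
Since the bound 8/7 is ≥ 1, the union bound is uninformative here; it does NOT by itself certify existence.

28·p = 8/7 ≈ 1.1428571; existence NOT certified by the union bound.


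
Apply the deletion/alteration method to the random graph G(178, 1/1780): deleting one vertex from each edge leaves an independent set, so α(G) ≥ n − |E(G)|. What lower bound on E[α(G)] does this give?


E[|E(G)|] = C(178, 2)·p = 15753 · (1/1780) = 177/20.
E[α(G)] ≥ n − E[|E(G)|] = 178 − 177/20 = 3383/20.
Numerically: ≈ 169.150000.
(This is only a lower bound; the true E[α(G)] may be larger.)

E[α(G)] ≥ 3383/20 ≈ 169.150000.


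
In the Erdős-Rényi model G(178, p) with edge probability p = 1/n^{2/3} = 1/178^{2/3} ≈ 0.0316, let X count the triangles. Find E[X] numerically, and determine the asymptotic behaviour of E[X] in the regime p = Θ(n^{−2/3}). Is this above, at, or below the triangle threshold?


Number of potential triangles: C(178, 3) = 924176.
Each occurs with probability p³ ≈ (0.0316)³ ≈ 3.15617e-05.
By linearity: E[X] = C(178, 3)·p³ ≈ 924176 · 3.15617e-05 ≈ 29.169.
Since α = 2/3 < 1, p = c/n^{2/3} ≫ 1/n is above the triangle threshold p ~ 1/n. Asymptotically E[X] ~ (c³/6)·n^{3(1−α)} = (1³/6)·n^{1} → ∞; triangles are abundant w.h.p.

E[X] ≈ 29.169; in regime p = Θ(1/n^{2/3}) E[X] diverges (above the triangle threshold p ~ 1/n).


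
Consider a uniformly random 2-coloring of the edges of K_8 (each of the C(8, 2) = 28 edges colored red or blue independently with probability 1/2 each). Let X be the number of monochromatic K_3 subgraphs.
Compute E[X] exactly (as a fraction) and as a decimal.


Let X = Σ_S X_S over the C(8, 3) = 56 subsets S of size 3, where X_S = 1 if the K_3 on S is monochromatic.
For a fixed S, the K_3 on S has C(3, 2) = 3 edges. P[all 3 edges red] = (1/2)^3, and likewise for blue, so P[monochromatic] = 2·(1/2)^3 = 2^{1 − 3} = 1/4.
By linearity: E[X] = C(8, 3) · 2^{1 − 3} = 56 · 1/4 = 14.
Numerically: E[X] ≈ 14.0000.

E[X] = C(8,3)·2^(1−C(3,2)) = 14 ≈ 14.0000.


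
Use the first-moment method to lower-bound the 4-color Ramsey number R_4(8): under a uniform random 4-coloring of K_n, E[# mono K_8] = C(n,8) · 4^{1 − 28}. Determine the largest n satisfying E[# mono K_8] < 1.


We need C(n, 8) · 4^{1 − 28} < 1, i.e. C(n, 8) < 4^{28 − 1} = 18014398509481984.
Check values of n near the boundary:
  n = 402: C(402, 8) = 15770615726749950; 15770615726749950 < 18014398509481984? YES
  n = 403: C(403, 8) = 16090020602228430; 16090020602228430 < 18014398509481984? YES
  n = 404: C(404, 8) = 16415071523485570; 16415071523485570 < 18014398509481984? YES
  n = 405: C(405, 8) = 16745853821188050; 16745853821188050 < 18014398509481984? YES
  n = 406: C(406, 8) = 17082453897995850; 17082453897995850 < 18014398509481984? YES
  n = 407: C(407, 8) = 17424959239309050; 17424959239309050 < 18014398509481984? YES
  n = 408: C(408, 8) = 17773458424095231; 17773458424095231 < 18014398509481984? YES
  n = 409: C(409, 8) = 18128041135797879; 18128041135797879 < 18014398509481984? NO
  n = 410: C(410, 8) = 18488798173326195; 18488798173326195 < 18014398509481984? NO
The largest n with C(n, 8) < 18014398509481984 is n = 408 (where E[X] = 17773458424095231/18014398509481984 ≈ 0.9866251). Hence R_4(8) > 408, i.e. R_4(8) ≥ 409.

Largest n = 408; hence R_4(8) > 408.


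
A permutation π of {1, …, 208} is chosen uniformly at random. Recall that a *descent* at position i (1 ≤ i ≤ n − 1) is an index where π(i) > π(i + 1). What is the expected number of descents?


Write X = Σ X_I over i = 1, …, 207, with X_I the indicator of one descent.
There are 207 indicators.
For each fixed i, the pair (π(i), π(i+1)) is a uniformly random ordered pair of distinct values from {1, …, 208}; by symmetry P[π(i) > π(i+1)] = 1/2.
By linearity: E[X] = 207 · (1/2) = (208 − 1) · (1/2) = 207/2 ≈ 103.50000.

E[X] = 207/2 = 103.50000.


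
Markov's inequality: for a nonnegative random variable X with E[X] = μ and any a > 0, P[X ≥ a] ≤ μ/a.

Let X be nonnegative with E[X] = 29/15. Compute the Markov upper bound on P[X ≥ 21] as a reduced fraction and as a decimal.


μ = E[X] = 29/15, a = 21.
Markov: P[X ≥ 21] ≤ μ/a = (29/15)/21 = 29/315.
Numerically: ≈ 0.09206.
(Since a = 21 > μ = 1.93333, the bound 29/315 is < 1 and informative.)

P[X ≥ 21] ≤ 29/315 ≈ 0.09206.


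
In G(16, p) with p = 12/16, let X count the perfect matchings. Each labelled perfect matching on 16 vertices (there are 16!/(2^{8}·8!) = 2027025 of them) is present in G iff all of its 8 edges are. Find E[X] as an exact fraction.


K_16 has 16!/(2^{8}·8!) = 2027025 labelled perfect matchings.
For each such perfect matching H, let X_H = 1 if all 8 edges of H are present in G. Then P[X_H = 1] = p^{8} = (3/4)^{8} = 6561/65536.
By linearity: E[X] = Σ_H E[X_H] = 2027025 · p^{8} = 2027025 · 6561/65536 = 13299311025/65536.
Numerically: E[X] ≈ 202931.

E[X] = 2027025 · (3/4)^{8} = 13299311025/65536 ≈ 202931.


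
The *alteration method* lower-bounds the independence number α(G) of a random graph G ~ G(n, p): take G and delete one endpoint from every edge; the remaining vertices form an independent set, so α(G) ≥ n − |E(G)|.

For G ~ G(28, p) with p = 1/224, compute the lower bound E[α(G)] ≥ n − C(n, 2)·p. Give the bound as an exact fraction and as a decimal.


E[|E(G)|] = C(28, 2)·p = 378 · (1/224) = 27/16.
E[α(G)] ≥ n − E[|E(G)|] = 28 − 27/16 = 421/16.
Numerically: ≈ 26.3125.
(This is only a lower bound; the true E[α(G)] may be larger.)

E[α(G)] ≥ 421/16 ≈ 26.3125.


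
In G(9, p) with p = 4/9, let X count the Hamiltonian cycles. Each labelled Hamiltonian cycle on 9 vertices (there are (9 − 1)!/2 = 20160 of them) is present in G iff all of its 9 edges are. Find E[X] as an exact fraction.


K_9 has (9 − 1)!/2 = 20160 labelled Hamiltonian cycles.
For each such Hamiltonian cycle H, let X_H = 1 if all 9 edges of H are present in G. Then P[X_H = 1] = p^{9} = (4/9)^{9} = 262144/387420489.
By linearity of expectation: E[X] = Σ_H E[X_H] = 20160 · p^{9} = 20160 · 262144/387420489 = 587202560/43046721.
Numerically: E[X] ≈ 13.64.

E[X] = 20160 · (4/9)^{9} = 587202560/43046721 ≈ 13.64.


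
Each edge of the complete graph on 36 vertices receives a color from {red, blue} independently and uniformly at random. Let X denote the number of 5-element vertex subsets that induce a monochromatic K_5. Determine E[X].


Let X = Σ_S X_S over the C(36, 5) = 376992 subsets S of size 5, where X_S = 1 if the K_5 on S is monochromatic.
For a fixed S, the K_5 on S has C(5, 2) = 10 edges. P[all 10 edges red] = (1/2)^10, and likewise for blue, so P[monochromatic] = 2·(1/2)^10 = 2^{1 − 10} = 1/512.
By linearity: E[X] = C(36, 5) · 2^{1 − 10} = 376992 · 1/512 = 11781/16.
Numerically: E[X] ≈ 736.312500.

E[X] = C(36,5)·2^(1−C(5,2)) = 11781/16 ≈ 736.312500.


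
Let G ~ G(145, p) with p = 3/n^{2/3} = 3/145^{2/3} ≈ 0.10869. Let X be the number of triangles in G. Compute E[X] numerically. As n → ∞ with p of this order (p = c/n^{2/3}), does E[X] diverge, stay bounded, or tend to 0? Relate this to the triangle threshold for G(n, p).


Number of potential triangles: C(145, 3) = 497640.
Each occurs with probability p³ ≈ (0.10869)³ ≈ 1.2841855e-03.
By linearity: E[X] = C(145, 3)·p³ ≈ 497640 · 1.2841855e-03 ≈ 639.06207.
Since α = 2/3 < 1, p = c/n^{2/3} ≫ 1/n is above the triangle threshold p ~ 1/n. Asymptotically E[X] ~ (c³/6)·n^{3(1−α)} = (3³/6)·n^{1} → ∞; triangles are abundant w.h.p.

E[X] ≈ 639.06207; in regime p = Θ(1/n^{2/3}) E[X] diverges (above the triangle threshold p ~ 1/n).


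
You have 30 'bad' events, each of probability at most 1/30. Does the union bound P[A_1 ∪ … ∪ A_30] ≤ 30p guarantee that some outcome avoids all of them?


Union bound: P[∪_{i=1}^{30} A_i] ≤ Σ_i P[A_i] ≤ 30·p = 30·(1/30) = 1.
Numerically: 1 ≈ 1.000.
Is 1 < 1? NO.
Since the bound 1 is ≥ 1, the union bound is uninformative here; it does NOT by itself certify existence.

30·p = 1 ≈ 1.000; existence NOT certified by the union bound.


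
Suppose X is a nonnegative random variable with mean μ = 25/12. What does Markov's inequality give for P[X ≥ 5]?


μ = E[X] = 25/12, a = 5.
Markov: P[X ≥ 5] ≤ μ/a = (25/12)/5 = 5/12.
Numerically: ≈ 0.416667.
(Since a = 5 > μ = 2.083333, the bound 5/12 is < 1 and informative.)

P[X ≥ 5] ≤ 5/12 ≈ 0.416667.


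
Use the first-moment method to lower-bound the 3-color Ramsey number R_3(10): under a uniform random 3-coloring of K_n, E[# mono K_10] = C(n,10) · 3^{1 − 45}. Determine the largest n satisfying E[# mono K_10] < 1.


We need C(n, 10) · 3^{1 − 45} < 1, i.e. C(n, 10) < 3^{45 − 1} = 984770902183611232881.
Check values of n near the boundary:
  n = 570: C(570, 10) = 921524823451961408691; 921524823451961408691 < 984770902183611232881? YES
  n = 571: C(571, 10) = 937951290893172842001; 937951290893172842001 < 984770902183611232881? YES
  n = 572: C(572, 10) = 954640815642161682606; 954640815642161682606 < 984770902183611232881? YES
  n = 573: C(573, 10) = 971597135635805762226; 971597135635805762226 < 984770902183611232881? YES
  n = 574: C(574, 10) = 988824035203816502691; 988824035203816502691 < 984770902183611232881? NO
  n = 575: C(575, 10) = 1006325345561406175305; 1006325345561406175305 < 984770902183611232881? NO
The largest n with C(n, 10) < 984770902183611232881 is n = 573 (where E[X] = 35985079097622435638/36472996377170786403 ≈ 0.9866). Hence R_3(10) > 573, i.e. R_3(10) ≥ 574.

Largest n = 573; hence R_3(10) > 573.


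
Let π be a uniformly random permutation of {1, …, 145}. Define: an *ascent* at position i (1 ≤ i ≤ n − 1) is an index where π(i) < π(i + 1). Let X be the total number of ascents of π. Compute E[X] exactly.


Write X = Σ X_I over i = 1, …, 144, with X_I the indicator of one ascent.
There are 144 indicators.
For each fixed i, the pair (π(i), π(i+1)) is a uniformly random ordered pair of distinct values from {1, …, 145}; by symmetry P[π(i) < π(i+1)] = 1/2.
By linearity: E[X] = 144 · (1/2) = (145 − 1) · (1/2) = 72 ≈ 72.000.

E[X] = 72 = 72.000.


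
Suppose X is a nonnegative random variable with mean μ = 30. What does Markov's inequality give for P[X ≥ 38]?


μ = E[X] = 30, a = 38.
Markov: P[X ≥ 38] ≤ μ/a = (30)/38 = 15/19.
Numerically: ≈ 0.789.
(Since a = 38 > μ = 30.000, the bound 15/19 is < 1 and informative.)

P[X ≥ 38] ≤ 15/19 ≈ 0.789.


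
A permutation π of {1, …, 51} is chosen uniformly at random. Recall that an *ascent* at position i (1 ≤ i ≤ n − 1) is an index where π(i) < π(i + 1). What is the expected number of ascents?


Write X = Σ X_I over i = 1, …, 50, with X_I the indicator of one ascent.
There are 50 indicators.
For each fixed i, the pair (π(i), π(i+1)) is a uniformly random ordered pair of distinct values from {1, …, 51}; by symmetry P[π(i) < π(i+1)] = 1/2.
By linearity: E[X] = 50 · (1/2) = (51 − 1) · (1/2) = 25 ≈ 25.000000.

E[X] = 25 = 25.000000.


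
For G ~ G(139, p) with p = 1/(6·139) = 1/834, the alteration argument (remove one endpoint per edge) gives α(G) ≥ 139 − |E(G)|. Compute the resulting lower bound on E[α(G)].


E[|E(G)|] = C(139, 2)·p = 9591 · (1/834) = 23/2.
E[α(G)] ≥ n − E[|E(G)|] = 139 − 23/2 = 255/2.
Numerically: ≈ 127.500000.
(This is only a lower bound; the true E[α(G)] may be larger.)

E[α(G)] ≥ 255/2 ≈ 127.500000.


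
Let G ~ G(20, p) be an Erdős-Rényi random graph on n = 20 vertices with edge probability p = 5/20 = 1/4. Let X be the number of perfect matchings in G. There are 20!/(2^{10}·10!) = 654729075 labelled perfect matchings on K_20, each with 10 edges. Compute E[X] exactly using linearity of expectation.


K_20 has 20!/(2^{10}·10!) = 654729075 labelled perfect matchings.
For each such perfect matching H, let X_H = 1 if all 10 edges of H are present in G. Then P[X_H = 1] = p^{10} = (1/4)^{10} = 1/1048576.
By linearity: E[X] = Σ_H E[X_H] = 654729075 · p^{10} = 654729075 · 1/1048576 = 654729075/1048576.
Numerically: E[X] ≈ 624.398.

E[X] = 654729075 · (1/4)^{10} = 654729075/1048576 ≈ 624.398.


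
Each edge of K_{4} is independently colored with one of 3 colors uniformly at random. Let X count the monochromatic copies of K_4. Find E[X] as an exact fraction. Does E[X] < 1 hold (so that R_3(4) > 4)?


E[X] = C(4, 4) · 3^{1 − 6} = 1 · 3^{−5} = 1/243.
As a reduced fraction: E[X] = 1/243 ≈ 0.004115.
Is E[X] < 1? YES.
Since E[X] < 1, there exists a 3-coloring of K_{4} with no monochromatic K_4; hence R_3(4) > 4.

E[X] = 1/243 ≈ 0.004115; E[X] < 1, so R_3(4) > 4.


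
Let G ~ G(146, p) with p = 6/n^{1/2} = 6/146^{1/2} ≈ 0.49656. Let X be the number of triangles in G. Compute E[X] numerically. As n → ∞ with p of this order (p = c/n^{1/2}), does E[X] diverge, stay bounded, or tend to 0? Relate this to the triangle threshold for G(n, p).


Number of potential triangles: C(146, 3) = 508080.
Each occurs with probability p³ ≈ (0.49656)³ ≈ 1.2244032e-01.
By linearity: E[X] = C(146, 3)·p³ ≈ 508080 · 1.2244032e-01 ≈ 62209.47943.
Since α = 1/2 < 1, p = c/n^{1/2} ≫ 1/n is above the triangle threshold p ~ 1/n. Asymptotically E[X] ~ (c³/6)·n^{3(1−α)} = (6³/6)·n^{1.5} → ∞; triangles are abundant w.h.p.

E[X] ≈ 62209.47943; in regime p = Θ(1/n^{1/2}) E[X] diverges (above the triangle threshold p ~ 1/n).


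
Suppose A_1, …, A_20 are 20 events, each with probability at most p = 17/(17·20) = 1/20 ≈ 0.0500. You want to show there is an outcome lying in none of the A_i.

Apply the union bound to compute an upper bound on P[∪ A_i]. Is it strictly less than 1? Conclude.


Union bound: P[∪_{i=1}^{20} A_i] ≤ Σ_i P[A_i] ≤ 20·p = 20·(1/20) = 1.
Numerically: 1 ≈ 1.0000.
Is 1 < 1? NO.
Since the bound 1 is ≥ 1, the union bound is uninformative here; it does NOT by itself certify existence.

20·p = 1 ≈ 1.0000; existence NOT certified by the union bound.


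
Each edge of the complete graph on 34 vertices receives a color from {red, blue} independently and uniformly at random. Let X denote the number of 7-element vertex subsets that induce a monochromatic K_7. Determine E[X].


Let X = Σ_S X_S over the C(34, 7) = 5379616 subsets S of size 7, where X_S = 1 if the K_7 on S is monochromatic.
For a fixed S, the K_7 on S has C(7, 2) = 21 edges. P[all 21 edges red] = (1/2)^21, and likewise for blue, so P[monochromatic] = 2·(1/2)^21 = 2^{1 − 21} = 1/1048576.
Summing: E[X] = C(34, 7) · 2^{1 − 21} = 5379616 · 1/1048576 = 168113/32768.
Numerically: E[X] ≈ 5.130402.

E[X] = C(34,7)·2^(1−C(7,2)) = 168113/32768 ≈ 5.130402.


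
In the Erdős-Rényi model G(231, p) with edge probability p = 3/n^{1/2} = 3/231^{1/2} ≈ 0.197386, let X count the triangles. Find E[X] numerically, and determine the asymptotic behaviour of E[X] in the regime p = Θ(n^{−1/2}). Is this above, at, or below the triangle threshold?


Number of potential triangles: C(231, 3) = 2027795.
Each occurs with probability p³ ≈ (0.197386)³ ≈ 7.69034449e-03.
By linearity: E[X] = C(231, 3)·p³ ≈ 2027795 · 7.69034449e-03 ≈ 15594.442098.
Since α = 1/2 < 1, p = c/n^{1/2} ≫ 1/n is above the triangle threshold p ~ 1/n. Asymptotically E[X] ~ (c³/6)·n^{3(1−α)} = (3³/6)·n^{1.5} → ∞; triangles are abundant w.h.p.

E[X] ≈ 15594.442098; in regime p = Θ(1/n^{1/2}) E[X] diverges (above the triangle threshold p ~ 1/n).


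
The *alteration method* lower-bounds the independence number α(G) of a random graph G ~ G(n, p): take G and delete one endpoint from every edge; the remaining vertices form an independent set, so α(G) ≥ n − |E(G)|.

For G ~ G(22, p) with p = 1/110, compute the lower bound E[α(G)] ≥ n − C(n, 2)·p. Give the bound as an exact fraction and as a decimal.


E[|E(G)|] = C(22, 2)·p = 231 · (1/110) = 21/10.
E[α(G)] ≥ n − E[|E(G)|] = 22 − 21/10 = 199/10.
Numerically: ≈ 19.900000.
(This is only a lower bound; the true E[α(G)] may be larger.)

E[α(G)] ≥ 199/10 ≈ 19.900000.


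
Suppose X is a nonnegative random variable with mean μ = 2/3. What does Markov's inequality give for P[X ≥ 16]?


μ = E[X] = 2/3, a = 16.
Markov: P[X ≥ 16] ≤ μ/a = (2/3)/16 = 1/24.
Numerically: ≈ 0.042.
(Since a = 16 > μ = 0.667, the bound 1/24 is < 1 and informative.)

P[X ≥ 16] ≤ 1/24 ≈ 0.042.


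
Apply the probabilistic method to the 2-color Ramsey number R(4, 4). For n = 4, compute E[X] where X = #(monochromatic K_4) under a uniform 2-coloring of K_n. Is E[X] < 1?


E[X] = C(4, 4) · 2^{1 − 6} = 1 · 2^{−5} = 1/32.
As a reduced fraction: E[X] = 1/32 ≈ 0.031250.
Is E[X] < 1? YES.
Since E[X] < 1, there exists a 2-coloring of K_{4} with no monochromatic K_4; hence R(4, 4) > 4.

E[X] = 1/32 ≈ 0.031250; E[X] < 1, so R(4, 4) > 4.


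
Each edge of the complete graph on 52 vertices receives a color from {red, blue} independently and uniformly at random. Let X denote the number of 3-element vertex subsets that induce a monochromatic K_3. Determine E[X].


Let X = Σ_S X_S over the C(52, 3) = 22100 subsets S of size 3, where X_S = 1 if the K_3 on S is monochromatic.
For a fixed S, the K_3 on S has C(3, 2) = 3 edges. P[all 3 edges red] = (1/2)^3, and likewise for blue, so P[monochromatic] = 2·(1/2)^3 = 2^{1 − 3} = 1/4.
Summing: E[X] = C(52, 3) · 2^{1 − 3} = 22100 · 1/4 = 5525.
Numerically: E[X] ≈ 5525.0000.

E[X] = C(52,3)·2^(1−C(3,2)) = 5525 ≈ 5525.0000.


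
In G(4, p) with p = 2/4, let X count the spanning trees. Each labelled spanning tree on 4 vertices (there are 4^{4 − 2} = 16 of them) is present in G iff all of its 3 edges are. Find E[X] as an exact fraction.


K_4 has 4^{4 − 2} = 16 labelled spanning trees.
For each such spanning tree H, let X_H = 1 if all 3 edges of H are present in G. Then P[X_H = 1] = p^{3} = (1/2)^{3} = 1/8.
By linearity of expectation: E[X] = Σ_H E[X_H] = 16 · p^{3} = 16 · 1/8 = 2.
Numerically: E[X] ≈ 2.

E[X] = 16 · (1/2)^{3} = 2 ≈ 2.


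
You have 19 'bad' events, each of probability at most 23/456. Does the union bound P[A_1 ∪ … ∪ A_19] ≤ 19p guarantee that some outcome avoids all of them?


Union bound: P[∪_{i=1}^{19} A_i] ≤ Σ_i P[A_i] ≤ 19·p = 19·(23/456) = 23/24.
Numerically: 23/24 ≈ 0.9583333.
Is 23/24 < 1? YES.
Since P[∪ A_i] ≤ 23/24 < 1, the complement has P[∩ A_i^c] ≥ 1 − 23/24 = 1/24 > 0, so some outcome avoids every A_i.

19·p = 23/24 ≈ 0.9583333; existence CERTIFIED by the union bound.


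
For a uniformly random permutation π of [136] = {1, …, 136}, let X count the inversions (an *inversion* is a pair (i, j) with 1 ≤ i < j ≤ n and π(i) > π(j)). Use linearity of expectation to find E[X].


Write X = Σ X_I over the C(136, 2) = 9180 pairs i < j, with X_I the indicator of one inversion.
There are 9180 indicators.
For each fixed pair i < j, the values π(i) and π(j) are two distinct elements of {1, …, 136} in uniformly random order; by symmetry P[π(i) > π(j)] = 1/2.
By linearity: E[X] = 9180 · (1/2) = C(136, 2) · (1/2) = 9180/2 = 4590 ≈ 4590.000000.

E[X] = 4590 = 4590.000000.


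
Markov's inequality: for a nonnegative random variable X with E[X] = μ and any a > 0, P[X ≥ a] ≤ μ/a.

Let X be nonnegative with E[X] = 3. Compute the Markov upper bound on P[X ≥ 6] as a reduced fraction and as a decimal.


μ = E[X] = 3, a = 6.
Markov: P[X ≥ 6] ≤ μ/a = (3)/6 = 1/2.
Numerically: ≈ 0.50000.
(Since a = 6 > μ = 3.00000, the bound 1/2 is < 1 and informative.)

P[X ≥ 6] ≤ 1/2 ≈ 0.50000.


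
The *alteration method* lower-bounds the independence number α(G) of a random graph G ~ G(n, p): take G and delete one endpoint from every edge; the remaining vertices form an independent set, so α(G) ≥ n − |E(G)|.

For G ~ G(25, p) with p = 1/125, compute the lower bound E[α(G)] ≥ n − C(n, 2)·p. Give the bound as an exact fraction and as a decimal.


E[|E(G)|] = C(25, 2)·p = 300 · (1/125) = 12/5.
E[α(G)] ≥ n − E[|E(G)|] = 25 − 12/5 = 113/5.
Numerically: ≈ 22.600000.
(This is only a lower bound; the true E[α(G)] may be larger.)

E[α(G)] ≥ 113/5 ≈ 22.600000.


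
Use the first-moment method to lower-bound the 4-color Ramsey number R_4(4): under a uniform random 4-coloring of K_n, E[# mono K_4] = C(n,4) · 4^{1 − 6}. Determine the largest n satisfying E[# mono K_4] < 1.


We need C(n, 4) · 4^{1 − 6} < 1, i.e. C(n, 4) < 4^{6 − 1} = 1024.
Check values of n near the boundary:
  n = 9: C(9, 4) = 126; 126 < 1024? YES
  n = 10: C(10, 4) = 210; 210 < 1024? YES
  n = 11: C(11, 4) = 330; 330 < 1024? YES
  n = 12: C(12, 4) = 495; 495 < 1024? YES
  n = 13: C(13, 4) = 715; 715 < 1024? YES
  n = 14: C(14, 4) = 1001; 1001 < 1024? YES
  n = 15: C(15, 4) = 1365; 1365 < 1024? NO
  n = 16: C(16, 4) = 1820; 1820 < 1024? NO
The largest n with C(n, 4) < 1024 is n = 14 (where E[X] = 1001/1024 ≈ 0.97754). Hence R_4(4) > 14, i.e. R_4(4) ≥ 15.

Largest n = 14; hence R_4(4) > 14.


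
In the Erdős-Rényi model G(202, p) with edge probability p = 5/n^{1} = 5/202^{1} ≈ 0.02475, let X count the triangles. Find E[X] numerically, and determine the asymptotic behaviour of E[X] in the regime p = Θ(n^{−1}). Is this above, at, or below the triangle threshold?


Number of potential triangles: C(202, 3) = 1353400.
Each occurs with probability p³ ≈ (0.02475)³ ≈ 1.516547e-05.
By linearity: E[X] = C(202, 3)·p³ ≈ 1353400 · 1.516547e-05 ≈ 20.5249.
Here α = 1, so p = 5/n is exactly at the triangle threshold p ~ 1/n. Asymptotically E[X] → c³/6 = 5³/6 = 125/6 ≈ 20.8333, a bounded constant. In this regime the triangle count is asymptotically Poisson(c³/6).

E[X] ≈ 20.5249; in regime p = Θ(1/n^{1}) E[X] stays bounded (at the triangle threshold p ~ 1/n).


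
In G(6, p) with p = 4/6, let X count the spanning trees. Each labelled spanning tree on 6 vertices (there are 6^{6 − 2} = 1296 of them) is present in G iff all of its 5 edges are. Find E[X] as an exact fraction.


K_6 has 6^{6 − 2} = 1296 labelled spanning trees.
For each such spanning tree H, let X_H = 1 if all 5 edges of H are present in G. Then P[X_H = 1] = p^{5} = (2/3)^{5} = 32/243.
By linearity: E[X] = Σ_H E[X_H] = 1296 · p^{5} = 1296 · 32/243 = 512/3.
Numerically: E[X] ≈ 170.7.

E[X] = 1296 · (2/3)^{5} = 512/3 ≈ 170.7.


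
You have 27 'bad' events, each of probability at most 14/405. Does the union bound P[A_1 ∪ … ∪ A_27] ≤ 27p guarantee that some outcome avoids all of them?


Union bound: P[∪_{i=1}^{27} A_i] ≤ Σ_i P[A_i] ≤ 27·p = 27·(14/405) = 14/15.
Numerically: 14/15 ≈ 0.9333.
Is 14/15 < 1? YES.
Since P[∪ A_i] ≤ 14/15 < 1, the complement has P[∩ A_i^c] ≥ 1 − 14/15 = 1/15 > 0, so some outcome avoids every A_i.

27·p = 14/15 ≈ 0.9333; existence CERTIFIED by the union bound.


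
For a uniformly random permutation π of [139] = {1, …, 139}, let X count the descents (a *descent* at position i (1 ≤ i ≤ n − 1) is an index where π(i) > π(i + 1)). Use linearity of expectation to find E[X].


Write X = Σ X_I over i = 1, …, 138, with X_I the indicator of one descent.
There are 138 indicators.
For each fixed i, the pair (π(i), π(i+1)) is a uniformly random ordered pair of distinct values from {1, …, 139}; by symmetry P[π(i) > π(i+1)] = 1/2.
By linearity: E[X] = 138 · (1/2) = (139 − 1) · (1/2) = 69 ≈ 69.000.

E[X] = 69 = 69.000.


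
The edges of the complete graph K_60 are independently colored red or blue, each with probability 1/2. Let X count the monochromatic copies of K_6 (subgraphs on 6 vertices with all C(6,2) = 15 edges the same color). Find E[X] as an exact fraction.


Let X = Σ_S X_S over the C(60, 6) = 50063860 subsets S of size 6, where X_S = 1 if the K_6 on S is monochromatic.
For a fixed S, the K_6 on S has C(6, 2) = 15 edges. P[all 15 edges red] = (1/2)^15, and likewise for blue, so P[monochromatic] = 2·(1/2)^15 = 2^{1 − 15} = 1/16384.
By linearity of expectation: E[X] = C(60, 6) · 2^{1 − 15} = 50063860 · 1/16384 = 12515965/4096.
Numerically: E[X] ≈ 3055.6555.

E[X] = C(60,6)·2^(1−C(6,2)) = 12515965/4096 ≈ 3055.6555.


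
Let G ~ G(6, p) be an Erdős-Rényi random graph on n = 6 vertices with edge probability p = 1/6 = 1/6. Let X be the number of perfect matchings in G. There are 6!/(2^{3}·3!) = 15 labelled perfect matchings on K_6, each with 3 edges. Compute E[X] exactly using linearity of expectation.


K_6 has 6!/(2^{3}·3!) = 15 labelled perfect matchings.
For each such perfect matching H, let X_H = 1 if all 3 edges of H are present in G. Then P[X_H = 1] = p^{3} = (1/6)^{3} = 1/216.
Summing the indicators: E[X] = Σ_H E[X_H] = 15 · p^{3} = 15 · 1/216 = 5/72.
Numerically: E[X] ≈ 0.0694444.

E[X] = 15 · (1/6)^{3} = 5/72 ≈ 0.0694444.


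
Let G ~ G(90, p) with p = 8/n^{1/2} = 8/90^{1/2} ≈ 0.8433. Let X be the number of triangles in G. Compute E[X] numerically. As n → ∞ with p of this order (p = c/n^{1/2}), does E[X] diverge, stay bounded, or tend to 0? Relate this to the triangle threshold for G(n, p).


Number of potential triangles: C(90, 3) = 117480.
Each occurs with probability p³ ≈ (0.8433)³ ≈ 5.996615e-01.
By linearity: E[X] = C(90, 3)·p³ ≈ 117480 · 5.996615e-01 ≈ 70448.2379.
Since α = 1/2 < 1, p = c/n^{1/2} ≫ 1/n is above the triangle threshold p ~ 1/n. Asymptotically E[X] ~ (c³/6)·n^{3(1−α)} = (8³/6)·n^{1.5} → ∞; triangles are abundant w.h.p.

E[X] ≈ 70448.2379; in regime p = Θ(1/n^{1/2}) E[X] diverges (above the triangle threshold p ~ 1/n).


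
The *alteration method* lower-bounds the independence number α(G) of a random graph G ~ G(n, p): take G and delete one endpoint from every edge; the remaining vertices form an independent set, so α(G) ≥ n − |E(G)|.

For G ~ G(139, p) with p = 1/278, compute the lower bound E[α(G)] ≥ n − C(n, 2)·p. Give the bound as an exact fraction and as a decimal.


E[|E(G)|] = C(139, 2)·p = 9591 · (1/278) = 69/2.
E[α(G)] ≥ n − E[|E(G)|] = 139 − 69/2 = 209/2.
Numerically: ≈ 104.50000.
(This is only a lower bound; the true E[α(G)] may be larger.)

E[α(G)] ≥ 209/2 ≈ 104.50000.


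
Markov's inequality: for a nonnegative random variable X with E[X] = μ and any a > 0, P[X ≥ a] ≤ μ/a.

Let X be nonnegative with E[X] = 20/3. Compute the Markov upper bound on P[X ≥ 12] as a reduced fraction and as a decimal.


μ = E[X] = 20/3, a = 12.
Markov: P[X ≥ 12] ≤ μ/a = (20/3)/12 = 5/9.
Numerically: ≈ 0.5556.
(Since a = 12 > μ = 6.6667, the bound 5/9 is < 1 and informative.)

P[X ≥ 12] ≤ 5/9 ≈ 0.5556.


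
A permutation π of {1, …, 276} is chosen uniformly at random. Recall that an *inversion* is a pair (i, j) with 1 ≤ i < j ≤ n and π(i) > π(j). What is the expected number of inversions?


Write X = Σ X_I over the C(276, 2) = 37950 pairs i < j, with X_I the indicator of one inversion.
There are 37950 indicators.
For each fixed pair i < j, the values π(i) and π(j) are two distinct elements of {1, …, 276} in uniformly random order; by symmetry P[π(i) > π(j)] = 1/2.
By linearity: E[X] = 37950 · (1/2) = C(276, 2) · (1/2) = 37950/2 = 18975 ≈ 18975.0000.

E[X] = 18975 = 18975.0000.


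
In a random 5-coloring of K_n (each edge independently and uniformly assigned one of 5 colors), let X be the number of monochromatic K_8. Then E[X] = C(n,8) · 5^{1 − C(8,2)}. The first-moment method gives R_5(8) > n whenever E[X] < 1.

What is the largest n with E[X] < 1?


We need C(n, 8) · 5^{1 − 28} < 1, i.e. C(n, 8) < 5^{28 − 1} = 7450580596923828125.
Check values of n near the boundary:
  n = 862: C(862, 8) = 7317951015318931845; 7317951015318931845 < 7450580596923828125? YES
  n = 863: C(863, 8) = 7386423071602617757; 7386423071602617757 < 7450580596923828125? YES
  n = 864: C(864, 8) = 7455455062926006708; 7455455062926006708 < 7450580596923828125? NO
  n = 865: C(865, 8) = 7525050909487743060; 7525050909487743060 < 7450580596923828125? NO
  n = 866: C(866, 8) = 7595214554331451620; 7595214554331451620 < 7450580596923828125? NO
The largest n with C(n, 8) < 7450580596923828125 is n = 863 (where E[X] = 7386423071602617757/7450580596923828125 ≈ 0.99139). Hence R_5(8) > 863, i.e. R_5(8) ≥ 864.

Largest n = 863; hence R_5(8) > 863.


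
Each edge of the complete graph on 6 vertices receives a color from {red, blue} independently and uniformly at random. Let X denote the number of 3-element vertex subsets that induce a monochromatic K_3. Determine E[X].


Let X = Σ_S X_S over the C(6, 3) = 20 subsets S of size 3, where X_S = 1 if the K_3 on S is monochromatic.
For a fixed S, the K_3 on S has C(3, 2) = 3 edges. P[all 3 edges red] = (1/2)^3, and likewise for blue, so P[monochromatic] = 2·(1/2)^3 = 2^{1 − 3} = 1/4.
By linearity of expectation: E[X] = C(6, 3) · 2^{1 − 3} = 20 · 1/4 = 5.
Numerically: E[X] ≈ 5.000.

E[X] = C(6,3)·2^(1−C(3,2)) = 5 ≈ 5.000.


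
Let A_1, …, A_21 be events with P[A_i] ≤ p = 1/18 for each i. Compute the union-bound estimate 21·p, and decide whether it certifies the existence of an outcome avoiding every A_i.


Union bound: P[∪_{i=1}^{21} A_i] ≤ Σ_i P[A_i] ≤ 21·p = 21·(1/18) = 7/6.
Numerically: 7/6 ≈ 1.167.
Is 7/6 < 1? NO.
Since the bound 7/6 is ≥ 1, the union bound is uninformative here; it does NOT by itself certify existence.

21·p = 7/6 ≈ 1.167; existence NOT certified by the union bound.


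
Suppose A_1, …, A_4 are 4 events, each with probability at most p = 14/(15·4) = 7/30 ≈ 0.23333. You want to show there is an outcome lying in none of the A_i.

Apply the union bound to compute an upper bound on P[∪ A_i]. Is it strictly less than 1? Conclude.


Union bound: P[∪_{i=1}^{4} A_i] ≤ Σ_i P[A_i] ≤ 4·p = 4·(7/30) = 14/15.
Numerically: 14/15 ≈ 0.93333.
Is 14/15 < 1? YES.
Since P[∪ A_i] ≤ 14/15 < 1, the complement has P[∩ A_i^c] ≥ 1 − 14/15 = 1/15 > 0, so some outcome avoids every A_i.

4·p = 14/15 ≈ 0.93333; existence CERTIFIED by the union bound.


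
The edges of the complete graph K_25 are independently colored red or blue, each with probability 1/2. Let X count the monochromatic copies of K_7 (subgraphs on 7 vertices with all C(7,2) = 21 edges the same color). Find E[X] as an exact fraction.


Let X = Σ_S X_S over the C(25, 7) = 480700 subsets S of size 7, where X_S = 1 if the K_7 on S is monochromatic.
For a fixed S, the K_7 on S has C(7, 2) = 21 edges. P[all 21 edges red] = (1/2)^21, and likewise for blue, so P[monochromatic] = 2·(1/2)^21 = 2^{1 − 21} = 1/1048576.
Summing: E[X] = C(25, 7) · 2^{1 − 21} = 480700 · 1/1048576 = 120175/262144.
Numerically: E[X] ≈ 0.4584.

E[X] = C(25,7)·2^(1−C(7,2)) = 120175/262144 ≈ 0.4584.


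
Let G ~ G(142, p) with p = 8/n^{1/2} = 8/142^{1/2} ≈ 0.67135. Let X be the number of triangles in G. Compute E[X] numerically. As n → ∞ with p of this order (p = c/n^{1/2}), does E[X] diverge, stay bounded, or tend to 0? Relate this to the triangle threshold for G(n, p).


Number of potential triangles: C(142, 3) = 467180.
Each occurs with probability p³ ≈ (0.67135)³ ≈ 3.0257807e-01.
By linearity: E[X] = C(142, 3)·p³ ≈ 467180 · 3.0257807e-01 ≈ 141358.42144.
Since α = 1/2 < 1, p = c/n^{1/2} ≫ 1/n is above the triangle threshold p ~ 1/n. Asymptotically E[X] ~ (c³/6)·n^{3(1−α)} = (8³/6)·n^{1.5} → ∞; triangles are abundant w.h.p.

E[X] ≈ 141358.42144; in regime p = Θ(1/n^{1/2}) E[X] diverges (above the triangle threshold p ~ 1/n).


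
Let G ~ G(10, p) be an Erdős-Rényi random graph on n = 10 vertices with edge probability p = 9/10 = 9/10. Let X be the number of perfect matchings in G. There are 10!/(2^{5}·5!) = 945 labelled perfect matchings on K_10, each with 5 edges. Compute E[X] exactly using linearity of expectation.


K_10 has 10!/(2^{5}·5!) = 945 labelled perfect matchings.
For each such perfect matching H, let X_H = 1 if all 5 edges of H are present in G. Then P[X_H = 1] = p^{5} = (9/10)^{5} = 59049/100000.
Summing the indicators: E[X] = Σ_H E[X_H] = 945 · p^{5} = 945 · 59049/100000 = 11160261/20000.
Numerically: E[X] ≈ 558.013.

E[X] = 945 · (9/10)^{5} = 11160261/20000 ≈ 558.013.


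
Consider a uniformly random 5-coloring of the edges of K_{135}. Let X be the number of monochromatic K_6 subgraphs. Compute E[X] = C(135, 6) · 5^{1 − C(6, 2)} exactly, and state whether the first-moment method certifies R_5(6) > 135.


E[X] = C(135, 6) · 5^{1 − 15} = 7511839335 · 5^{−14} = 7511839335/6103515625.
As a reduced fraction: E[X] = 1502367867/1220703125 ≈ 1.230740.
Is E[X] < 1? NO.
Since E[X] ≥ 1, the first-moment bound is inconclusive at n = 135; it does NOT by itself certify R_5(6) > 135.

E[X] = 1502367867/1220703125 ≈ 1.230740; E[X] ≥ 1; first-moment method inconclusive here.


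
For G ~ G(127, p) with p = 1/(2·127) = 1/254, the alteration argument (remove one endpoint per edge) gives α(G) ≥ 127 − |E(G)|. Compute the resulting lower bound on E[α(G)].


E[|E(G)|] = C(127, 2)·p = 8001 · (1/254) = 63/2.
E[α(G)] ≥ n − E[|E(G)|] = 127 − 63/2 = 191/2.
Numerically: ≈ 95.500000.
(This is only a lower bound; the true E[α(G)] may be larger.)

E[α(G)] ≥ 191/2 ≈ 95.500000.


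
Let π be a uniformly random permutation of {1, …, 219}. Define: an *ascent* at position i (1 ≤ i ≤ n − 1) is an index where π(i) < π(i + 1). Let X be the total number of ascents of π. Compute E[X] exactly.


Write X = Σ X_I over i = 1, …, 218, with X_I the indicator of one ascent.
There are 218 indicators.
For each fixed i, the pair (π(i), π(i+1)) is a uniformly random ordered pair of distinct values from {1, …, 219}; by symmetry P[π(i) < π(i+1)] = 1/2.
By linearity: E[X] = 218 · (1/2) = (219 − 1) · (1/2) = 109 ≈ 109.00000.

E[X] = 109 = 109.00000.


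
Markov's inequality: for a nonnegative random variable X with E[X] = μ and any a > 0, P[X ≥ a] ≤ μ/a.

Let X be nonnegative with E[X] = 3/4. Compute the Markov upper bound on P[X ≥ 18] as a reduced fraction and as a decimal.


μ = E[X] = 3/4, a = 18.
Markov: P[X ≥ 18] ≤ μ/a = (3/4)/18 = 1/24.
Numerically: ≈ 0.042.
(Since a = 18 > μ = 0.750, the bound 1/24 is < 1 and informative.)

P[X ≥ 18] ≤ 1/24 ≈ 0.042.


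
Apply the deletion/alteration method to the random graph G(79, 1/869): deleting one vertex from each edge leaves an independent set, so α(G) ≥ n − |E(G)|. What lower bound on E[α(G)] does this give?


E[|E(G)|] = C(79, 2)·p = 3081 · (1/869) = 39/11.
E[α(G)] ≥ n − E[|E(G)|] = 79 − 39/11 = 830/11.
Numerically: ≈ 75.454545.
(This is only a lower bound; the true E[α(G)] may be larger.)

E[α(G)] ≥ 830/11 ≈ 75.454545.


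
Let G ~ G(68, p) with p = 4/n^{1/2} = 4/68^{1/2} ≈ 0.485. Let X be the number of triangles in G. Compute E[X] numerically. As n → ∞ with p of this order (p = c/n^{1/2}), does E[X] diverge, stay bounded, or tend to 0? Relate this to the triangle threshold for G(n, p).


Number of potential triangles: C(68, 3) = 50116.
Each occurs with probability p³ ≈ (0.485)³ ≈ 1.14134e-01.
By linearity: E[X] = C(68, 3)·p³ ≈ 50116 · 1.14134e-01 ≈ 5719.960.
Since α = 1/2 < 1, p = c/n^{1/2} ≫ 1/n is above the triangle threshold p ~ 1/n. Asymptotically E[X] ~ (c³/6)·n^{3(1−α)} = (4³/6)·n^{1.5} → ∞; triangles are abundant w.h.p.

E[X] ≈ 5719.960; in regime p = Θ(1/n^{1/2}) E[X] diverges (above the triangle threshold p ~ 1/n).


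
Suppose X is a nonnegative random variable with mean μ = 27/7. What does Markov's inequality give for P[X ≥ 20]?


μ = E[X] = 27/7, a = 20.
Markov: P[X ≥ 20] ≤ μ/a = (27/7)/20 = 27/140.
Numerically: ≈ 0.192857.
(Since a = 20 > μ = 3.857143, the bound 27/140 is < 1 and informative.)

P[X ≥ 20] ≤ 27/140 ≈ 0.192857.


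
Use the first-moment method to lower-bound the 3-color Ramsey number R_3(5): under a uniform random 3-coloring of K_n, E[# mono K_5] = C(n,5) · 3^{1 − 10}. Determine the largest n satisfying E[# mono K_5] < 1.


We need C(n, 5) · 3^{1 − 10} < 1, i.e. C(n, 5) < 3^{10 − 1} = 19683.
Check values of n near the boundary:
  n = 19: C(19, 5) = 11628; 11628 < 19683? YES
  n = 20: C(20, 5) = 15504; 15504 < 19683? YES
  n = 21: C(21, 5) = 20349; 20349 < 19683? NO
  n = 22: C(22, 5) = 26334; 26334 < 19683? NO
  n = 23: C(23, 5) = 33649; 33649 < 19683? NO
The largest n with C(n, 5) < 19683 is n = 20 (where E[X] = 5168/6561 ≈ 0.787685). Hence R_3(5) > 20, i.e. R_3(5) ≥ 21.

Largest n = 20; hence R_3(5) > 20.


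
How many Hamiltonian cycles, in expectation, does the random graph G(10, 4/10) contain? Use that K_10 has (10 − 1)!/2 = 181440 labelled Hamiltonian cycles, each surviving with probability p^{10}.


K_10 has (10 − 1)!/2 = 181440 labelled Hamiltonian cycles.
For each such Hamiltonian cycle H, let X_H = 1 if all 10 edges of H are present in G. Then P[X_H = 1] = p^{10} = (2/5)^{10} = 1024/9765625.
By linearity: E[X] = Σ_H E[X_H] = 181440 · p^{10} = 181440 · 1024/9765625 = 37158912/1953125.
Numerically: E[X] ≈ 19.025.

E[X] = 181440 · (2/5)^{10} = 37158912/1953125 ≈ 19.025.


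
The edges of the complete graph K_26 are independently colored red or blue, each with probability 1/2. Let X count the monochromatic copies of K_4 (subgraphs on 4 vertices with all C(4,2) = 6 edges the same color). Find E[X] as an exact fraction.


Let X = Σ_S X_S over the C(26, 4) = 14950 subsets S of size 4, where X_S = 1 if the K_4 on S is monochromatic.
For a fixed S, the K_4 on S has C(4, 2) = 6 edges. P[all 6 edges red] = (1/2)^6, and likewise for blue, so P[monochromatic] = 2·(1/2)^6 = 2^{1 − 6} = 1/32.
By linearity: E[X] = C(26, 4) · 2^{1 − 6} = 14950 · 1/32 = 7475/16.
Numerically: E[X] ≈ 467.187500.

E[X] = C(26,4)·2^(1−C(4,2)) = 7475/16 ≈ 467.187500.


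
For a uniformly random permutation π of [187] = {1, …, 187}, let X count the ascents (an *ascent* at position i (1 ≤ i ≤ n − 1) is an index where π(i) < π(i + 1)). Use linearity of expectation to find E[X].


Write X = Σ X_I over i = 1, …, 186, with X_I the indicator of one ascent.
There are 186 indicators.
For each fixed i, the pair (π(i), π(i+1)) is a uniformly random ordered pair of distinct values from {1, …, 187}; by symmetry P[π(i) < π(i+1)] = 1/2.
By linearity: E[X] = 186 · (1/2) = (187 − 1) · (1/2) = 93 ≈ 93.000000.

E[X] = 93 = 93.000000.


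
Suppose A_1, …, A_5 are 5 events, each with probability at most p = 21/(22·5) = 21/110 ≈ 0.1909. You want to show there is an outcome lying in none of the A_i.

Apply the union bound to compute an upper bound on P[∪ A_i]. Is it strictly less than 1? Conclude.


Union bound: P[∪_{i=1}^{5} A_i] ≤ Σ_i P[A_i] ≤ 5·p = 5·(21/110) = 21/22.
Numerically: 21/22 ≈ 0.9545.
Is 21/22 < 1? YES.
Since P[∪ A_i] ≤ 21/22 < 1, the complement has P[∩ A_i^c] ≥ 1 − 21/22 = 1/22 > 0, so some outcome avoids every A_i.

5·p = 21/22 ≈ 0.9545; existence CERTIFIED by the union bound.


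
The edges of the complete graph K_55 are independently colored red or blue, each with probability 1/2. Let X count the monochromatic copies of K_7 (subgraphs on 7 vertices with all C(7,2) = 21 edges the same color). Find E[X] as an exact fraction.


Let X = Σ_S X_S over the C(55, 7) = 202927725 subsets S of size 7, where X_S = 1 if the K_7 on S is monochromatic.
For a fixed S, the K_7 on S has C(7, 2) = 21 edges. P[all 21 edges red] = (1/2)^21, and likewise for blue, so P[monochromatic] = 2·(1/2)^21 = 2^{1 − 21} = 1/1048576.
By linearity: E[X] = C(55, 7) · 2^{1 − 21} = 202927725 · 1/1048576 = 202927725/1048576.
Numerically: E[X] ≈ 193.5270.

E[X] = C(55,7)·2^(1−C(7,2)) = 202927725/1048576 ≈ 193.5270.
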